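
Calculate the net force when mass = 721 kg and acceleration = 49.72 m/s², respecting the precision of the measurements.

net force = 721 kg × 49.72 m/s² = 35848.12 N.
721 has 3 significant figures; 49.72 has 4.
Division/multiplication keeps the fewest: 3 significant figures.
Rounded: 3.58 × 10^4 N.

3.58 × 10^4 N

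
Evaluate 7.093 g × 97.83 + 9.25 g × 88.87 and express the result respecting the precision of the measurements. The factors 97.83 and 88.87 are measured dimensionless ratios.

7.093 × 97.83 = 693.90819 → 693.9 g (4 s.f., last digit at the 10^-1 place).
9.25 × 88.87 = 822.0475 → 822 g (3 s.f., last digit at the 10^0 place).
Sum: 1515.95569 g; keep the coarser place, 10^0.
Result: 1516 g.

1516 g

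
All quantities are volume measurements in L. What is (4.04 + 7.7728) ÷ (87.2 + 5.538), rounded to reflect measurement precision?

0.127

4.04 + 7.7728 = 11.8128, limited to 2 d.p. → 4 s.f.; 87.2 + 5.538 = 92.738, limited to 1 d.p. → 3 s.f.
Carrying full precision, 11.8128 ÷ 92.738 = 0.127378205266…; keep min(4, 3) = 3 s.f.
Rounded to 3 significant figures: 0.127.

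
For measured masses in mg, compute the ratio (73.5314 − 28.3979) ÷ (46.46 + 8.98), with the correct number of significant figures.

0.8141

73.5314 − 28.3979 = 45.1335, limited to 4 d.p. → 6 s.f.; 46.46 + 8.98 = 55.44, limited to 2 d.p. → 4 s.f.
Carrying full precision, 45.1335 ÷ 55.44 = 0.814096320346…; keep min(6, 4) = 4 s.f.
Rounded to 4 significant figures: 0.8141.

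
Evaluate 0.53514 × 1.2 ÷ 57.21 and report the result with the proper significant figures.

0.011

0.53514 × 1.2 ÷ 57.21 = 0.0112247509177…
Multiplication/division keeps the fewest significant figures: 0.53514 → 5 s.f., 1.2 → 2 s.f., 57.21 → 4 s.f.; limit is 2.
Rounded to 2 significant figures: 0.011.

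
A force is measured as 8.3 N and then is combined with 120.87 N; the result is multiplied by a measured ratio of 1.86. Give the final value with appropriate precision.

8.3 N + 120.87 N = 129.17 N; the sum is limited to 1 decimal place (4 s.f.).
Carrying full precision, 129.17 × 1.86 = 240.2562 N; 1.86 has 3 s.f., so the result keeps min(4, 3) = 3 s.f.
Rounded to 3 significant figures: 2.40 × 10^2 N.

2.40 × 10^2 N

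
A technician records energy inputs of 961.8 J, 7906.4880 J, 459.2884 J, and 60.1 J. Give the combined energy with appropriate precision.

9387.7 J

961.8 J + 7906.4880 J + 459.2884 J + 60.1 J = 9387.6764 J.
Addition/subtraction keeps the fewest decimal places: 961.8 → 1 decimal place, 7906.4880 → 4 decimal places, 459.2884 → 4 decimal places, 60.1 → 1 decimal place; limit is 1.
Rounded to 1 decimal place: 9387.7 J.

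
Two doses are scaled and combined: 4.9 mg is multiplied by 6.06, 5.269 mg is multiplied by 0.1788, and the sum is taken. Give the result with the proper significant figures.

4.9 × 6.06 = 29.694 → 3.0 × 10^1 mg (2 s.f., last digit at the 10^0 place).
5.269 × 0.1788 = 0.9420972 → 0.9421 mg (4 s.f., last digit at the 10^-4 place).
Sum: 30.6360972 mg; keep the coarser place, 10^0.
Result: 31 mg.

31 mg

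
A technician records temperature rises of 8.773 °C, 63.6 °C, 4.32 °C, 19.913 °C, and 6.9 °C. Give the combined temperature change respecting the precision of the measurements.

8.773 °C + 63.6 °C + 4.32 °C + 19.913 °C + 6.9 °C = 103.506 °C.
Addition/subtraction keeps the fewest decimal places: 8.773 → 3 decimal places, 63.6 → 1 decimal place, 4.32 → 2 decimal places, 19.913 → 3 decimal places, 6.9 → 1 decimal place; limit is 1.
Rounded to 1 decimal place: 103.5 °C.

103.5 °C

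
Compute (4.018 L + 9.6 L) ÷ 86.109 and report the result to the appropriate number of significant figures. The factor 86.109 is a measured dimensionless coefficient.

0.158 L

4.018 L + 9.6 L = 13.618 L; the sum is limited to 1 decimal place (3 s.f.).
Carrying full precision, 13.618 ÷ 86.109 = 0.158148393315… L; 86.109 has 5 s.f., so the result keeps min(3, 5) = 3 s.f.
Rounded to 3 significant figures: 0.158 L.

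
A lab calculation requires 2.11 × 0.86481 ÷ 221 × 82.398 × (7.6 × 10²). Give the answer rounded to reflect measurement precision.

5.2 × 10²

2.11 × 0.86481 ÷ 221 × 82.398 × (7.6 × 10²) = 517.060244433…
Multiplication/division keeps the fewest significant figures: 2.11 → 3 s.f., 0.86481 → 5 s.f., 221 → 3 s.f., 82.398 → 5 s.f., 7.6 × 10² → 2 s.f.; limit is 2.
Rounded to 2 significant figures: 5.2 × 10².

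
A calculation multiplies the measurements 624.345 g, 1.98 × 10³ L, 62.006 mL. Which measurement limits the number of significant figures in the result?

624.345 g → 6 s.f.; 1.98 × 10³ L → 3 s.f.; 62.006 mL → 5 s.f.
The fewest is 3 significant figures, from 1.98 × 10³ L.

1.98 × 10³ L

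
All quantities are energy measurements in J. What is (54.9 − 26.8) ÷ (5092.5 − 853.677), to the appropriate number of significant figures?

0.00663

54.9 − 26.8 = 28.1, limited to 1 d.p. → 3 s.f.; 5092.5 − 853.677 = 4238.823, limited to 1 d.p. → 5 s.f.
Carrying full precision, 28.1 ÷ 4238.823 = 0.00662919871861…; keep min(3, 5) = 3 s.f.
Rounded to 3 significant figures: 0.00663.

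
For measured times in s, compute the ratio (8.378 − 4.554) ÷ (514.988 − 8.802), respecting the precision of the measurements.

0.007555

8.378 − 4.554 = 3.824, limited to 3 d.p. → 4 s.f.; 514.988 − 8.802 = 506.186, limited to 3 d.p. → 6 s.f.
Carrying full precision, 3.824 ÷ 506.186 = 0.0075545352894…; keep min(4, 6) = 4 s.f.
Rounded to 4 significant figures: 0.007555.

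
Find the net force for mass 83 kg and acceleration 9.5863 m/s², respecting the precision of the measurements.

8.0 × 10^2 N

net force = 83 kg × 9.5863 m/s² = 795.6629 N.
83 has 2 significant figures; 9.5863 has 5.
Division/multiplication keeps the fewest: 2 significant figures.
Rounded: 8.0 × 10^2 N.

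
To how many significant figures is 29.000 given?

29.000: trailing zeros after a decimal point are significant.

5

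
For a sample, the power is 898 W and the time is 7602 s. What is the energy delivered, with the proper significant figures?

energy delivered = 898 W × 7602 s = 6826596 J.
898 has 3 significant figures; 7602 has 4.
Division/multiplication keeps the fewest: 3 significant figures.
Rounded: 6.83 × 10^6 J.

6.83 × 10^6 J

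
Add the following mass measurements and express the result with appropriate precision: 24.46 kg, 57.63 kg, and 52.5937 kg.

1.3468 × 10² kg

24.46 kg + 57.63 kg + 52.5937 kg = 134.6837 kg.
Addition/subtraction keeps the fewest decimal places: 24.46 → 2 decimal places, 57.63 → 2 decimal places, 52.5937 → 4 decimal places; limit is 2.
Rounded to 2 decimal places: 1.3468 × 10² kg.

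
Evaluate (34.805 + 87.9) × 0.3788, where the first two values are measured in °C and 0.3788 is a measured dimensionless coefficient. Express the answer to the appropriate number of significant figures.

46.48 °C

34.805 °C + 87.9 °C = 122.705 °C; the sum is limited to 1 decimal place (4 s.f.).
Carrying full precision, 122.705 × 0.3788 = 46.480654 °C; 0.3788 has 4 s.f., so the result keeps min(4, 4) = 4 s.f.
Rounded to 4 significant figures: 46.48 °C.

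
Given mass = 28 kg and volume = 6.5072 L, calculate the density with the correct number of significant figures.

4.3 kg/L

density = 28 kg ÷ 6.5072 L = 4.30292598967… kg/L.
28 has 2 significant figures; 6.5072 has 5.
Division/multiplication keeps the fewest: 2 significant figures.
Rounded: 4.3 kg/L.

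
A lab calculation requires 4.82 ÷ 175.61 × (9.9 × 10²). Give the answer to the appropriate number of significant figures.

4.82 ÷ 175.61 × (9.9 × 10²) = 27.1727122601…
Multiplication/division keeps the fewest significant figures: 4.82 → 3 s.f., 175.61 → 5 s.f., 9.9 × 10² → 2 s.f.; limit is 2.
Rounded to 2 significant figures: 27.

27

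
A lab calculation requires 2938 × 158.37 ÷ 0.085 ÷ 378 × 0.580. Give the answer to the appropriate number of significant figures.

2938 × 158.37 ÷ 0.085 ÷ 378 × 0.580 = 8399.27839402…
Multiplication/division keeps the fewest significant figures: 2938 → 4 s.f., 158.37 → 5 s.f., 0.085 → 2 s.f., 378 → 3 s.f., 0.580 → 3 s.f.; limit is 2.
Rounded to 2 significant figures: 8.4 × 10^3.

8.4 × 10^3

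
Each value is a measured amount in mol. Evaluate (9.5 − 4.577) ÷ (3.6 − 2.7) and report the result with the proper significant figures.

5

9.5 − 4.577 = 4.923, limited to 1 d.p. → 2 s.f.; 3.6 − 2.7 = 0.9, limited to 1 d.p. → 1 s.f.
Carrying full precision, 4.923 ÷ 0.9 = 5.47; keep min(2, 1) = 1 s.f.
Rounded to 1 significant figure: 5.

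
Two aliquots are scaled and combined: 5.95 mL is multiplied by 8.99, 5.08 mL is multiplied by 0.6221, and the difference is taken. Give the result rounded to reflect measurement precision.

50.3 mL

5.95 × 8.99 = 53.4905 → 53.5 mL (3 s.f., last digit at the 10^-1 place).
5.08 × 0.6221 = 3.160268 → 3.16 mL (3 s.f., last digit at the 10^-2 place).
Difference: 50.330232 mL; keep the coarser place, 10^-1.
Result: 50.3 mL.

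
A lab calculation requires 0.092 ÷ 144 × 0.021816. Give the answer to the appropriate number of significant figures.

0.092 ÷ 144 × 0.021816 = 0.000013938
Multiplication/division keeps the fewest significant figures: 0.092 → 2 s.f., 144 → 3 s.f., 0.021816 → 5 s.f.; limit is 2.
Rounded to 2 significant figures: 1.4 × 10^-5.

1.4 × 10^-5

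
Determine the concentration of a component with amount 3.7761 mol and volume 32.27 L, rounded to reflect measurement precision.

concentration = 3.7761 mol ÷ 32.27 L = 0.117015804152… mol/L.
3.7761 has 5 significant figures; 32.27 has 4.
Division/multiplication keeps the fewest: 4 significant figures.
Rounded: 0.1170 mol/L.

0.1170 mol/L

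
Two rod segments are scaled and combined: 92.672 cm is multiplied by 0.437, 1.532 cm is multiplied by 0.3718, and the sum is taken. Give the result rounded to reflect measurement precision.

92.672 × 0.437 = 40.497664 → 40.5 cm (3 s.f., last digit at the 10^-1 place).
1.532 × 0.3718 = 0.5695976 → 0.5696 cm (4 s.f., last digit at the 10^-4 place).
Sum: 41.0672616 cm; keep the coarser place, 10^-1.
Result: 41.1 cm.

41.1 cm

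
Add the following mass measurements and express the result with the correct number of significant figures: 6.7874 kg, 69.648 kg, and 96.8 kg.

6.7874 kg + 69.648 kg + 96.8 kg = 173.2354 kg.
Addition/subtraction keeps the fewest decimal places: 6.7874 → 4 decimal places, 69.648 → 3 decimal places, 96.8 → 1 decimal place; limit is 1.
Rounded to 1 decimal place: 173.2 kg.

173.2 kg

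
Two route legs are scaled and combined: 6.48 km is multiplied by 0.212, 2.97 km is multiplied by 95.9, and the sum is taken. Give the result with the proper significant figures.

6.48 × 0.212 = 1.37376 → 1.37 km (3 s.f., last digit at the 10^-2 place).
2.97 × 95.9 = 284.823 → 285 km (3 s.f., last digit at the 10^0 place).
Sum: 286.19676 km; keep the coarser place, 10^0.
Result: 286 km.

286 km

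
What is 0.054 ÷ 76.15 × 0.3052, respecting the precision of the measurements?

0.054 ÷ 76.15 × 0.3052 = 0.000216425476034…
Multiplication/division keeps the fewest significant figures: 0.054 → 2 s.f., 76.15 → 4 s.f., 0.3052 → 4 s.f.; limit is 2.
Rounded to 2 significant figures: 2.2 × 10⁻⁴.

2.2 × 10⁻⁴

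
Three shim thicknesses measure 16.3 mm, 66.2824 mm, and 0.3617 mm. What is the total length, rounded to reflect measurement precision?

16.3 mm + 66.2824 mm + 0.3617 mm = 82.9441 mm.
Addition/subtraction keeps the fewest decimal places: 16.3 → 1 decimal place, 66.2824 → 4 decimal places, 0.3617 → 4 decimal places; limit is 1.
Rounded to 1 decimal place: 82.9 mm.

82.9 mm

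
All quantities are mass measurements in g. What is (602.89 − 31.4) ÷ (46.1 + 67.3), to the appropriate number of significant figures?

602.89 − 31.4 = 571.49, limited to 1 d.p. → 4 s.f.; 46.1 + 67.3 = 113.4, limited to 1 d.p. → 4 s.f.
Carrying full precision, 571.49 ÷ 113.4 = 5.03959435626…; keep min(4, 4) = 4 s.f.
Rounded to 4 significant figures: 5.040.

5.040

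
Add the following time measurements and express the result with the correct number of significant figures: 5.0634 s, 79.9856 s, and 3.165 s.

5.0634 s + 79.9856 s + 3.165 s = 88.2140 s.
Addition/subtraction keeps the fewest decimal places: 5.0634 → 4 decimal places, 79.9856 → 4 decimal places, 3.165 → 3 decimal places; limit is 3.
Rounded to 3 decimal places: 88.214 s.

88.214 s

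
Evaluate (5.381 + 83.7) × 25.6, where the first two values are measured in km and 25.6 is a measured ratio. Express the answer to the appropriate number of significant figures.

2.28 × 10^3 km

5.381 km + 83.7 km = 89.081 km; the sum is limited to 1 decimal place (3 s.f.).
Carrying full precision, 89.081 × 25.6 = 2280.4736 km; 25.6 has 3 s.f., so the result keeps min(3, 3) = 3 s.f.
Rounded to 3 significant figures: 2.28 × 10^3 km.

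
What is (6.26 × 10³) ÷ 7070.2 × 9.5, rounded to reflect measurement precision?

(6.26 × 10³) ÷ 7070.2 × 9.5 = 8.41136035756…
Multiplication/division keeps the fewest significant figures: 6.26 × 10³ → 3 s.f., 7070.2 → 5 s.f., 9.5 → 2 s.f.; limit is 2.
Rounded to 2 significant figures: 8.4.

8.4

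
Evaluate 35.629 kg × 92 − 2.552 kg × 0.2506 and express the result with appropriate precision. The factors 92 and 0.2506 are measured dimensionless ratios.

3.3 × 10³ kg

35.629 × 92 = 3277.868 → 3.3 × 10³ kg (2 s.f., last digit at the 10^2 place).
2.552 × 0.2506 = 0.6395312 → 0.6395 kg (4 s.f., last digit at the 10^-4 place).
Difference: 3277.2284688 kg; keep the coarser place, 10^2.
Result: 3.3 × 10³ kg.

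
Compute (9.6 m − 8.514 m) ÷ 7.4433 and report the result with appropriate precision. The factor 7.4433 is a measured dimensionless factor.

9.6 m − 8.514 m = 1.086 m; the difference is limited to 1 decimal place (2 s.f.).
Carrying full precision, 1.086 ÷ 7.4433 = 0.145903026883… m; 7.4433 has 5 s.f., so the result keeps min(2, 5) = 2 s.f.
Rounded to 2 significant figures: 0.15 m.

0.15 m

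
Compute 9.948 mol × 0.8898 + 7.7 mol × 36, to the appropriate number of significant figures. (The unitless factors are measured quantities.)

9.948 × 0.8898 = 8.8517304 → 8.852 mol (4 s.f., last digit at the 10^-3 place).
7.7 × 36 = 277.2 → 2.8 × 10^2 mol (2 s.f., last digit at the 10^1 place).
Sum: 286.0517304 mol; keep the coarser place, 10^1.
Result: 2.9 × 10^2 mol.

2.9 × 10^2 mol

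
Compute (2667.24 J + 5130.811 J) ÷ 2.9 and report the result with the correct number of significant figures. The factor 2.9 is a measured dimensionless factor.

2.7 × 10^3 J

2667.24 J + 5130.811 J = 7798.051 J; the sum is limited to 2 decimal places (6 s.f.).
Carrying full precision, 7798.051 ÷ 2.9 = 2688.98310345… J; 2.9 has 2 s.f., so the result keeps min(6, 2) = 2 s.f.
Rounded to 2 significant figures: 2.7 × 10^3 J.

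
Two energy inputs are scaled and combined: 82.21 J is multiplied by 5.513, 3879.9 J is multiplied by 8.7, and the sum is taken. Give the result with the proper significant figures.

82.21 × 5.513 = 453.22373 → 453.2 J (4 s.f., last digit at the 10^-1 place).
3879.9 × 8.7 = 33755.13 → 3.4 × 10⁴ J (2 s.f., last digit at the 10^3 place).
Sum: 34208.35373 J; keep the coarser place, 10^3.
Result: 3.4 × 10⁴ J.

3.4 × 10⁴ J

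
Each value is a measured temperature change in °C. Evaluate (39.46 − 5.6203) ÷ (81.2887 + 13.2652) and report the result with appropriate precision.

3.579 × 10⁻¹

39.46 − 5.6203 = 33.8397, limited to 2 d.p. → 4 s.f.; 81.2887 + 13.2652 = 94.5539, limited to 4 d.p. → 6 s.f.
Carrying full precision, 33.8397 ÷ 94.5539 = 0.357887934818…; keep min(4, 6) = 4 s.f.
Rounded to 4 significant figures: 3.579 × 10⁻¹.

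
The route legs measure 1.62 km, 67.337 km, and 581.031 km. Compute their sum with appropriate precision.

1.62 km + 67.337 km + 581.031 km = 649.988 km.
Addition/subtraction keeps the fewest decimal places: 1.62 → 2 decimal places, 67.337 → 3 decimal places, 581.031 → 3 decimal places; limit is 2.
Rounded to 2 decimal places: 649.99 km.

649.99 km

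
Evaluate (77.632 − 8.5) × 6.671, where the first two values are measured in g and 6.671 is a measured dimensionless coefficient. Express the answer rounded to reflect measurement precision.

77.632 g − 8.5 g = 69.132 g; the difference is limited to 1 decimal place (3 s.f.).
Carrying full precision, 69.132 × 6.671 = 461.179572 g; 6.671 has 4 s.f., so the result keeps min(3, 4) = 3 s.f.
Rounded to 3 significant figures: 461 g.

461 g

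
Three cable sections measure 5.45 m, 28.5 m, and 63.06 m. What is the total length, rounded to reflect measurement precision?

5.45 m + 28.5 m + 63.06 m = 97.01 m.
Addition/subtraction keeps the fewest decimal places: 5.45 → 2 decimal places, 28.5 → 1 decimal place, 63.06 → 2 decimal places; limit is 1.
Rounded to 1 decimal place: 97.0 m.

97.0 m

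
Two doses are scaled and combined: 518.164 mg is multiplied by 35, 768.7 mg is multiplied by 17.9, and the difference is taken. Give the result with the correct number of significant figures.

518.164 × 35 = 18135.74 → 1.8 × 10⁴ mg (2 s.f., last digit at the 10^3 place).
768.7 × 17.9 = 13759.73 → 1.38 × 10⁴ mg (3 s.f., last digit at the 10^2 place).
Difference: 4376.01 mg; keep the coarser place, 10^3.
Result: 4 × 10³ mg.

4 × 10³ mg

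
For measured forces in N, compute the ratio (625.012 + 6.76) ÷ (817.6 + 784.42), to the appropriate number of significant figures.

0.39436

625.012 + 6.76 = 631.772, limited to 2 d.p. → 5 s.f.; 817.6 + 784.42 = 1602.02, limited to 1 d.p. → 5 s.f.
Carrying full precision, 631.772 ÷ 1602.02 = 0.394359620979…; keep min(5, 5) = 5 s.f.
Rounded to 5 significant figures: 0.39436.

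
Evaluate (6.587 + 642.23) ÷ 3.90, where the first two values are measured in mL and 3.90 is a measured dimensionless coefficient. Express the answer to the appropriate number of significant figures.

166 mL

6.587 mL + 642.23 mL = 648.817 mL; the sum is limited to 2 decimal places (5 s.f.).
Carrying full precision, 648.817 ÷ 3.90 = 166.363333333… mL; 3.90 has 3 s.f., so the result keeps min(5, 3) = 3 s.f.
Rounded to 3 significant figures: 166 mL.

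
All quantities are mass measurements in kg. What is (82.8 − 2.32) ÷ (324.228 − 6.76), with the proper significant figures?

2.54 × 10^-1

82.8 − 2.32 = 80.48, limited to 1 d.p. → 3 s.f.; 324.228 − 6.76 = 317.468, limited to 2 d.p. → 5 s.f.
Carrying full precision, 80.48 ÷ 317.468 = 0.253505865158…; keep min(3, 5) = 3 s.f.
Rounded to 3 significant figures: 2.54 × 10^-1.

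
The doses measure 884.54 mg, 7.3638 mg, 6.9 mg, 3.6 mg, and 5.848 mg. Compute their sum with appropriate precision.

908.3 mg

884.54 mg + 7.3638 mg + 6.9 mg + 3.6 mg + 5.848 mg = 908.2518 mg.
Addition/subtraction keeps the fewest decimal places: 884.54 → 2 decimal places, 7.3638 → 4 decimal places, 6.9 → 1 decimal place, 3.6 → 1 decimal place, 5.848 → 3 decimal places; limit is 1.
Rounded to 1 decimal place: 908.3 mg.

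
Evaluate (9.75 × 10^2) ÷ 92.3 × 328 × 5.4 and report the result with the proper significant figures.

(9.75 × 10^2) ÷ 92.3 × 328 × 5.4 = 18709.8591549…
Multiplication/division keeps the fewest significant figures: 9.75 × 10^2 → 3 s.f., 92.3 → 3 s.f., 328 → 3 s.f., 5.4 → 2 s.f.; limit is 2.
Rounded to 2 significant figures: 1.9 × 10^4.

1.9 × 10^4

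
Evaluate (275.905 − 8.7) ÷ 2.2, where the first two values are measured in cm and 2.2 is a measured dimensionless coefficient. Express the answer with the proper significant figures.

275.905 cm − 8.7 cm = 267.205 cm; the difference is limited to 1 decimal place (4 s.f.).
Carrying full precision, 267.205 ÷ 2.2 = 121.456818182… cm; 2.2 has 2 s.f., so the result keeps min(4, 2) = 2 s.f.
Rounded to 2 significant figures: 1.2 × 10^2 cm.

1.2 × 10^2 cm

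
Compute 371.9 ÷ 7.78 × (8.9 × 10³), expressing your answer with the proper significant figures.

4.3 × 10⁵

371.9 ÷ 7.78 × (8.9 × 10³) = 425438.303342…
Multiplication/division keeps the fewest significant figures: 371.9 → 4 s.f., 7.78 → 3 s.f., 8.9 × 10³ → 2 s.f.; limit is 2.
Rounded to 2 significant figures: 4.3 × 10⁵.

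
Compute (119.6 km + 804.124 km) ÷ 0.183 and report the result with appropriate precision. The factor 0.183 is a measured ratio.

119.6 km + 804.124 km = 923.724 km; the sum is limited to 1 decimal place (4 s.f.).
Carrying full precision, 923.724 ÷ 0.183 = 5047.67213115… km; 0.183 has 3 s.f., so the result keeps min(4, 3) = 3 s.f.
Rounded to 3 significant figures: 5.05 × 10^3 km.

5.05 × 10^3 km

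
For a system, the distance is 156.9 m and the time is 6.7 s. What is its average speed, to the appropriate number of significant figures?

23 m/s

average speed = 156.9 m ÷ 6.7 s = 23.4179104478… m/s.
156.9 has 4 significant figures; 6.7 has 2.
Division/multiplication keeps the fewest: 2 significant figures.
Rounded: 23 m/s.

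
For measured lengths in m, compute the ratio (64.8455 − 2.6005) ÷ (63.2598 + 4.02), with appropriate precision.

64.8455 − 2.6005 = 62.2450, limited to 4 d.p. → 6 s.f.; 63.2598 + 4.02 = 67.2798, limited to 2 d.p. → 4 s.f.
Carrying full precision, 62.2450 ÷ 67.2798 = 0.925166246035…; keep min(6, 4) = 4 s.f.
Rounded to 4 significant figures: 0.9252.

0.9252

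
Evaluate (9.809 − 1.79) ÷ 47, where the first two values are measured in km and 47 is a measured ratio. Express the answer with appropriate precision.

0.17 km

9.809 km − 1.79 km = 8.019 km; the difference is limited to 2 decimal places (3 s.f.).
Carrying full precision, 8.019 ÷ 47 = 0.170617021277… km; 47 has 2 s.f., so the result keeps min(3, 2) = 2 s.f.
Rounded to 2 significant figures: 0.17 km.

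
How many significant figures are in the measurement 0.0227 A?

3

0.0227: leading zeros are not significant.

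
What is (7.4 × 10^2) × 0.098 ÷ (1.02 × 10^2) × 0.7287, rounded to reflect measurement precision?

(7.4 × 10^2) × 0.098 ÷ (1.02 × 10^2) × 0.7287 = 0.518091411765…
Multiplication/division keeps the fewest significant figures: 7.4 × 10^2 → 2 s.f., 0.098 → 2 s.f., 1.02 × 10^2 → 3 s.f., 0.7287 → 4 s.f.; limit is 2.
Rounded to 2 significant figures: 0.52.

0.52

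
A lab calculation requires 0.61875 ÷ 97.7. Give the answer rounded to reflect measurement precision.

0.61875 ÷ 97.7 = 0.00633316274309…
Multiplication/division keeps the fewest significant figures: 0.61875 → 5 s.f., 97.7 → 3 s.f.; limit is 3.
Rounded to 3 significant figures: 0.00633.

0.00633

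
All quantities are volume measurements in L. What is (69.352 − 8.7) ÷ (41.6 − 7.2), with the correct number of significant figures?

1.76

69.352 − 8.7 = 60.652, limited to 1 d.p. → 3 s.f.; 41.6 − 7.2 = 34.4, limited to 1 d.p. → 3 s.f.
Carrying full precision, 60.652 ÷ 34.4 = 1.76313953488…; keep min(3, 3) = 3 s.f.
Rounded to 3 significant figures: 1.76.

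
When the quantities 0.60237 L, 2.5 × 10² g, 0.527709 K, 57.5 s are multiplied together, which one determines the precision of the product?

2.5 × 10² g

0.60237 L → 5 s.f.; 2.5 × 10² g → 2 s.f.; 0.527709 K → 6 s.f.; 57.5 s → 3 s.f.
The fewest is 2 significant figures, from 2.5 × 10² g.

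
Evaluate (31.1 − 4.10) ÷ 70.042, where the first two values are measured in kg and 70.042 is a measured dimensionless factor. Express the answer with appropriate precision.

0.385 kg

31.1 kg − 4.10 kg = 27.00 kg; the difference is limited to 1 decimal place (3 s.f.).
Carrying full precision, 27.00 ÷ 70.042 = 0.385482995917… kg; 70.042 has 5 s.f., so the result keeps min(3, 5) = 3 s.f.
Rounded to 3 significant figures: 0.385 kg.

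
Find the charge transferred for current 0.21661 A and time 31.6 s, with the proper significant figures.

charge transferred = 0.21661 A × 31.6 s = 6.844876 C.
0.21661 has 5 significant figures; 31.6 has 3.
Division/multiplication keeps the fewest: 3 significant figures.
Rounded: 6.84 C.

6.84 C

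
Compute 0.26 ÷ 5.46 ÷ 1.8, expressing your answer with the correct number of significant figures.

0.26 ÷ 5.46 ÷ 1.8 = 0.026455026455…
Multiplication/division keeps the fewest significant figures: 0.26 → 2 s.f., 5.46 → 3 s.f., 1.8 → 2 s.f.; limit is 2.
Rounded to 2 significant figures: 0.026.

0.026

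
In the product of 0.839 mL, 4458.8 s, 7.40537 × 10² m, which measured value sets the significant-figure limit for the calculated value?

0.839 mL

0.839 mL → 3 s.f.; 4458.8 s → 5 s.f.; 7.40537 × 10² m → 6 s.f.
The fewest is 3 significant figures, from 0.839 mL.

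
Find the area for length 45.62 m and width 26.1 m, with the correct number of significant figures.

1.19 × 10^3 m²

area = 45.62 m × 26.1 m = 1190.682 m².
45.62 has 4 significant figures; 26.1 has 3.
Division/multiplication keeps the fewest: 3 significant figures.
Rounded: 1.19 × 10^3 m².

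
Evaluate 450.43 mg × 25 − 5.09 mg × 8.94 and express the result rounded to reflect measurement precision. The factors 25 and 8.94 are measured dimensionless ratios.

450.43 × 25 = 11260.75 → 1.1 × 10^4 mg (2 s.f., last digit at the 10^3 place).
5.09 × 8.94 = 45.5046 → 45.5 mg (3 s.f., last digit at the 10^-1 place).
Difference: 11215.2454 mg; keep the coarser place, 10^3.
Result: 1.1 × 10^4 mg.

1.1 × 10^4 mg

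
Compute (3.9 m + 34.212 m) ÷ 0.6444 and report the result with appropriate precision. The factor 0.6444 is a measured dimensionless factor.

3.9 m + 34.212 m = 38.112 m; the sum is limited to 1 decimal place (3 s.f.).
Carrying full precision, 38.112 ÷ 0.6444 = 59.1433891993… m; 0.6444 has 4 s.f., so the result keeps min(3, 4) = 3 s.f.
Rounded to 3 significant figures: 59.1 m.

59.1 m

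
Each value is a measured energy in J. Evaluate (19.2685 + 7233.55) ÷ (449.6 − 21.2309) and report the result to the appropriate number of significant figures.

16.93

19.2685 + 7233.55 = 7252.8185, limited to 2 d.p. → 6 s.f.; 449.6 − 21.2309 = 428.3691, limited to 1 d.p. → 4 s.f.
Carrying full precision, 7252.8185 ÷ 428.3691 = 16.9312364034…; keep min(6, 4) = 4 s.f.
Rounded to 4 significant figures: 16.93.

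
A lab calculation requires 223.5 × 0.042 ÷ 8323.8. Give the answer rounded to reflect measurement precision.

223.5 × 0.042 ÷ 8323.8 = 0.00112773012326…
Multiplication/division keeps the fewest significant figures: 223.5 → 4 s.f., 0.042 → 2 s.f., 8323.8 → 5 s.f.; limit is 2.
Rounded to 2 significant figures: 1.1 × 10^-3.

1.1 × 10^-3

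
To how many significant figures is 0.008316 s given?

0.008316: leading zeros are not significant.

4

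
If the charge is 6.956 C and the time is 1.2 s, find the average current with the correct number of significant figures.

5.8 A

average current = 6.956 C ÷ 1.2 s = 5.79666666667… A.
6.956 has 4 significant figures; 1.2 has 2.
Division/multiplication keeps the fewest: 2 significant figures.
Rounded: 5.8 A.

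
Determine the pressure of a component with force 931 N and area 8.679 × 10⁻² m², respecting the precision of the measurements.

1.07 × 10⁴ Pa

pressure = 931 N ÷ 8.679 × 10⁻² m² = 10727.042286… Pa.
931 has 3 significant figures; 8.679 × 10⁻² has 4.
Division/multiplication keeps the fewest: 3 significant figures.
Rounded: 1.07 × 10⁴ Pa.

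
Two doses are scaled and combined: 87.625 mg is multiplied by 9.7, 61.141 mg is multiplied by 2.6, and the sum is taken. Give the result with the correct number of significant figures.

1.01 × 10^3 mg

87.625 × 9.7 = 849.9625 → 8.5 × 10^2 mg (2 s.f., last digit at the 10^1 place).
61.141 × 2.6 = 158.9666 → 1.6 × 10^2 mg (2 s.f., last digit at the 10^1 place).
Sum: 1008.9291 mg; keep the coarser place, 10^1.
Result: 1.01 × 10^3 mg.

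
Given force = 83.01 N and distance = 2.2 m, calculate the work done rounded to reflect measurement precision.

1.8 × 10^2 J

work done = 83.01 N × 2.2 m = 182.622 J.
83.01 has 4 significant figures; 2.2 has 2.
Division/multiplication keeps the fewest: 2 significant figures.
Rounded: 1.8 × 10^2 J.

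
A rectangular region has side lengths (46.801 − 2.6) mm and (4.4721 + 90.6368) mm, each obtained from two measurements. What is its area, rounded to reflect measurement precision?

46.801 − 2.6 = 44.201, limited to 1 d.p. → 3 s.f.; 4.4721 + 90.6368 = 95.1089, limited to 4 d.p. → 6 s.f.
Carrying full precision, 44.201 × 95.1089 = 4203.9084889; keep min(3, 6) = 3 s.f.
Rounded to 3 significant figures: 4.20 × 10³ mm².

4.20 × 10³ mm²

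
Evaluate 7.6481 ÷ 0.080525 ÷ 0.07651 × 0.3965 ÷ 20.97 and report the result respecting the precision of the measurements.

23.47

7.6481 ÷ 0.080525 ÷ 0.07651 × 0.3965 ÷ 20.97 = 23.4719614651…
Multiplication/division keeps the fewest significant figures: 7.6481 → 5 s.f., 0.080525 → 5 s.f., 0.07651 → 4 s.f., 0.3965 → 4 s.f., 20.97 → 4 s.f.; limit is 4.
Rounded to 4 significant figures: 23.47.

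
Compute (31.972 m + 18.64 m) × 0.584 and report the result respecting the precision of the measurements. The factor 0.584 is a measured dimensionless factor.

29.6 m

31.972 m + 18.64 m = 50.612 m; the sum is limited to 2 decimal places (4 s.f.).
Carrying full precision, 50.612 × 0.584 = 29.557408 m; 0.584 has 3 s.f., so the result keeps min(4, 3) = 3 s.f.
Rounded to 3 significant figures: 29.6 m.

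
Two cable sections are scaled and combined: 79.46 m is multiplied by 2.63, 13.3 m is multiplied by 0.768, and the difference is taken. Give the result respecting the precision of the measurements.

199 m

79.46 × 2.63 = 208.9798 → 209 m (3 s.f., last digit at the 10^0 place).
13.3 × 0.768 = 10.2144 → 10.2 m (3 s.f., last digit at the 10^-1 place).
Difference: 198.7654 m; keep the coarser place, 10^0.
Result: 199 m.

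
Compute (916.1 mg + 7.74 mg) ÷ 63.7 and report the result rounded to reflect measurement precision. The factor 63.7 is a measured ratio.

916.1 mg + 7.74 mg = 923.84 mg; the sum is limited to 1 decimal place (4 s.f.).
Carrying full precision, 923.84 ÷ 63.7 = 14.5029827316… mg; 63.7 has 3 s.f., so the result keeps min(4, 3) = 3 s.f.
Rounded to 3 significant figures: 14.5 mg.

14.5 mg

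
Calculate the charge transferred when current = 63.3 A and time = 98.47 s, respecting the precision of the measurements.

6.23 × 10³ C

charge transferred = 63.3 A × 98.47 s = 6233.151 C.
63.3 has 3 significant figures; 98.47 has 4.
Division/multiplication keeps the fewest: 3 significant figures.
Rounded: 6.23 × 10³ C.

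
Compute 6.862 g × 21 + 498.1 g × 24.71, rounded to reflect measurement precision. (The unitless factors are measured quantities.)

6.862 × 21 = 144.102 → 1.4 × 10² g (2 s.f., last digit at the 10^1 place).
498.1 × 24.71 = 12308.051 → 1.231 × 10⁴ g (4 s.f., last digit at the 10^1 place).
Sum: 12452.153 g; keep the coarser place, 10^1.
Result: 1.245 × 10⁴ g.

1.245 × 10⁴ g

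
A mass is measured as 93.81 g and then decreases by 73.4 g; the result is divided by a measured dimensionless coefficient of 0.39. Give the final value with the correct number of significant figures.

93.81 g − 73.4 g = 20.41 g; the difference is limited to 1 decimal place (3 s.f.).
Carrying full precision, 20.41 ÷ 0.39 = 52.3333333333… g; 0.39 has 2 s.f., so the result keeps min(3, 2) = 2 s.f.
Rounded to 2 significant figures: 52 g.

52 g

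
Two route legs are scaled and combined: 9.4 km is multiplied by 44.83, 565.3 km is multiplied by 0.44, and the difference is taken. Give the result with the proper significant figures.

1.7 × 10^2 km

9.4 × 44.83 = 421.402 → 4.2 × 10^2 km (2 s.f., last digit at the 10^1 place).
565.3 × 0.44 = 248.732 → 2.5 × 10^2 km (2 s.f., last digit at the 10^1 place).
Difference: 172.67 km; keep the coarser place, 10^1.
Result: 1.7 × 10^2 km.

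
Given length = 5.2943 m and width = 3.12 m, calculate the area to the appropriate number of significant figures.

16.5 m²

area = 5.2943 m × 3.12 m = 16.518216 m².
5.2943 has 5 significant figures; 3.12 has 3.
Division/multiplication keeps the fewest: 3 significant figures.
Rounded: 16.5 m².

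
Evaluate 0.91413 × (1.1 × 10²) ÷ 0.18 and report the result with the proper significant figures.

5.6 × 10²

0.91413 × (1.1 × 10²) ÷ 0.18 = 558.635
Multiplication/division keeps the fewest significant figures: 0.91413 → 5 s.f., 1.1 × 10² → 2 s.f., 0.18 → 2 s.f.; limit is 2.
Rounded to 2 significant figures: 5.6 × 10².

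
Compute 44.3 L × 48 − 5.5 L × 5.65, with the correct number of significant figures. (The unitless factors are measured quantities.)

2.1 × 10^3 L

44.3 × 48 = 2126.4 → 2.1 × 10^3 L (2 s.f., last digit at the 10^2 place).
5.5 × 5.65 = 31.075 → 31 L (2 s.f., last digit at the 10^0 place).
Difference: 2095.325 L; keep the coarser place, 10^2.
Result: 2.1 × 10^3 L.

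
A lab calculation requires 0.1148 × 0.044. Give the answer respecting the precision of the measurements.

0.0051

0.1148 × 0.044 = 0.0050512
Multiplication/division keeps the fewest significant figures: 0.1148 → 4 s.f., 0.044 → 2 s.f.; limit is 2.
Rounded to 2 significant figures: 0.0051.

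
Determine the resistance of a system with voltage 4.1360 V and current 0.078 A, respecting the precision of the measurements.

resistance = 4.1360 V ÷ 0.078 A = 53.0256410256… Ω.
4.1360 has 5 significant figures; 0.078 has 2.
Division/multiplication keeps the fewest: 2 significant figures.
Rounded: 53 Ω.

53 Ω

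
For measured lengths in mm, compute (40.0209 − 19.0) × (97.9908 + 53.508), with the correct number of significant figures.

3.18 × 10³ mm²

40.0209 − 19.0 = 21.0209, limited to 1 d.p. → 3 s.f.; 97.9908 + 53.508 = 151.4988, limited to 3 d.p. → 6 s.f.
Carrying full precision, 21.0209 × 151.4988 = 3184.64112492; keep min(3, 6) = 3 s.f.
Rounded to 3 significant figures: 3.18 × 10³ mm².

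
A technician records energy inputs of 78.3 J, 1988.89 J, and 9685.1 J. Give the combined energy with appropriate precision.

78.3 J + 1988.89 J + 9685.1 J = 11752.29 J.
Addition/subtraction keeps the fewest decimal places: 78.3 → 1 decimal place, 1988.89 → 2 decimal places, 9685.1 → 1 decimal place; limit is 1.
Rounded to 1 decimal place: 11752.3 J.

11752.3 J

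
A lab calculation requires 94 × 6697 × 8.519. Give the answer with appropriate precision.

5.4 × 10^6

94 × 6697 × 8.519 = 5362863.842
Multiplication/division keeps the fewest significant figures: 94 → 2 s.f., 6697 → 4 s.f., 8.519 → 4 s.f.; limit is 2.
Rounded to 2 significant figures: 5.4 × 10^6.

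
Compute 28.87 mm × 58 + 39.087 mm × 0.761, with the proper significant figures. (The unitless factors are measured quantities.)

28.87 × 58 = 1674.46 → 1.7 × 10^3 mm (2 s.f., last digit at the 10^2 place).
39.087 × 0.761 = 29.745207 → 29.7 mm (3 s.f., last digit at the 10^-1 place).
Sum: 1704.205207 mm; keep the coarser place, 10^2.
Result: 1.7 × 10^3 mm.

1.7 × 10^3 mm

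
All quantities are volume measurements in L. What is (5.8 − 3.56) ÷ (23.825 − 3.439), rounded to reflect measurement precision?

5.8 − 3.56 = 2.24, limited to 1 d.p. → 2 s.f.; 23.825 − 3.439 = 20.386, limited to 3 d.p. → 5 s.f.
Carrying full precision, 2.24 ÷ 20.386 = 0.109879328951…; keep min(2, 5) = 2 s.f.
Rounded to 2 significant figures: 0.11.

0.11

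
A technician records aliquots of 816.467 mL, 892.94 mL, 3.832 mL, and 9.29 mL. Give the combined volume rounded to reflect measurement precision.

1722.53 mL

816.467 mL + 892.94 mL + 3.832 mL + 9.29 mL = 1722.529 mL.
Addition/subtraction keeps the fewest decimal places: 816.467 → 3 decimal places, 892.94 → 2 decimal places, 3.832 → 3 decimal places, 9.29 → 2 decimal places; limit is 2.
Rounded to 2 decimal places: 1722.53 mL.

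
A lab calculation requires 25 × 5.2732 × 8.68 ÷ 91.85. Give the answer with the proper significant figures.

25 × 5.2732 × 8.68 ÷ 91.85 = 12.4581861731…
Multiplication/division keeps the fewest significant figures: 25 → 2 s.f., 5.2732 → 5 s.f., 8.68 → 3 s.f., 91.85 → 4 s.f.; limit is 2.
Rounded to 2 significant figures: 12.

12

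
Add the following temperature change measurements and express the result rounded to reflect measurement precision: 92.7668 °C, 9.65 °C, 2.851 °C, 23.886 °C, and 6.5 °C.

92.7668 °C + 9.65 °C + 2.851 °C + 23.886 °C + 6.5 °C = 135.6538 °C.
Addition/subtraction keeps the fewest decimal places: 92.7668 → 4 decimal places, 9.65 → 2 decimal places, 2.851 → 3 decimal places, 23.886 → 3 decimal places, 6.5 → 1 decimal place; limit is 1.
Rounded to 1 decimal place: 135.7 °C.

135.7 °C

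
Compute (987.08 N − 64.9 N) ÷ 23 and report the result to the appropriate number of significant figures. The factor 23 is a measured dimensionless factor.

987.08 N − 64.9 N = 922.18 N; the difference is limited to 1 decimal place (4 s.f.).
Carrying full precision, 922.18 ÷ 23 = 40.0947826087… N; 23 has 2 s.f., so the result keeps min(4, 2) = 2 s.f.
Rounded to 2 significant figures: 40. N.

40. N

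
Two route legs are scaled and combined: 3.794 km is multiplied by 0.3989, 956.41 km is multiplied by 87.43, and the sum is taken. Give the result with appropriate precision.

3.794 × 0.3989 = 1.5134266 → 1.513 km (4 s.f., last digit at the 10^-3 place).
956.41 × 87.43 = 83618.9263 → 8.362 × 10^4 km (4 s.f., last digit at the 10^1 place).
Sum: 83620.4397266 km; keep the coarser place, 10^1.
Result: 8.362 × 10^4 km.

8.362 × 10^4 km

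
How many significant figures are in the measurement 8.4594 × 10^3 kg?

8.4594 × 10^3: in scientific notation every digit of the coefficient is significant.

5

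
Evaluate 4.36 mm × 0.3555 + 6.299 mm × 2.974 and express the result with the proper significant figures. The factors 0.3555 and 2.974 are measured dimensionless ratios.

4.36 × 0.3555 = 1.54998 → 1.55 mm (3 s.f., last digit at the 10^-2 place).
6.299 × 2.974 = 18.733226 → 18.73 mm (4 s.f., last digit at the 10^-2 place).
Sum: 20.283206 mm; keep the coarser place, 10^-2.
Result: 20.28 mm.

20.28 mm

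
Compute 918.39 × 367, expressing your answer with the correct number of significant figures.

918.39 × 367 = 337049.13
Multiplication/division keeps the fewest significant figures: 918.39 → 5 s.f., 367 → 3 s.f.; limit is 3.
Rounded to 3 significant figures: 3.37 × 10⁵.

3.37 × 10⁵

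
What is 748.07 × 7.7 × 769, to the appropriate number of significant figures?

4.4 × 10⁶

748.07 × 7.7 × 769 = 4429546.891
Multiplication/division keeps the fewest significant figures: 748.07 → 5 s.f., 7.7 → 2 s.f., 769 → 3 s.f.; limit is 2.
Rounded to 2 significant figures: 4.4 × 10⁶.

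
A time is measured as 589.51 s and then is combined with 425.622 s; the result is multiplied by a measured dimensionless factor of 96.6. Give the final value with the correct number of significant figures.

9.81 × 10⁴ s

589.51 s + 425.622 s = 1015.132 s; the sum is limited to 2 decimal places (6 s.f.).
Carrying full precision, 1015.132 × 96.6 = 98061.7512 s; 96.6 has 3 s.f., so the result keeps min(6, 3) = 3 s.f.
Rounded to 3 significant figures: 9.81 × 10⁴ s.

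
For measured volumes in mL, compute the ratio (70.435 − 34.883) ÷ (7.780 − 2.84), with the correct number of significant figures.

7.20

70.435 − 34.883 = 35.552, limited to 3 d.p. → 5 s.f.; 7.780 − 2.84 = 4.940, limited to 2 d.p. → 3 s.f.
Carrying full precision, 35.552 ÷ 4.940 = 7.1967611336…; keep min(5, 3) = 3 s.f.
Rounded to 3 significant figures: 7.20.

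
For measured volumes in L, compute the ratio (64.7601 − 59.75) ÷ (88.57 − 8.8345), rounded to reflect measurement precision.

64.7601 − 59.75 = 5.0101, limited to 2 d.p. → 3 s.f.; 88.57 − 8.8345 = 79.7355, limited to 2 d.p. → 4 s.f.
Carrying full precision, 5.0101 ÷ 79.7355 = 0.0628339948956…; keep min(3, 4) = 3 s.f.
Rounded to 3 significant figures: 0.0628.

0.0628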